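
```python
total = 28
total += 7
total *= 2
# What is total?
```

Answer: 70

Derivation:
Trace (tracking total):
total = 28  # -> total = 28
total += 7  # -> total = 35
total *= 2  # -> total = 70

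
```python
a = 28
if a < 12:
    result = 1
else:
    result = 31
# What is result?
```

Answer: 31

Derivation:
Trace (tracking result):
a = 28  # -> a = 28
if a < 12:  # condition is False
else:
    result = 31  # -> result = 31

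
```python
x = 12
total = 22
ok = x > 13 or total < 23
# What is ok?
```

Trace (tracking ok):
x = 12  # -> x = 12
total = 22  # -> total = 22
ok = x > 13 or total < 23  # -> ok = True

Answer: True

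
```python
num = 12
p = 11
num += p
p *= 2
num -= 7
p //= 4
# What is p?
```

Trace (tracking p):
num = 12  # -> num = 12
p = 11  # -> p = 11
num += p  # -> num = 23
p *= 2  # -> p = 22
num -= 7  # -> num = 16
p //= 4  # -> p = 5

Answer: 5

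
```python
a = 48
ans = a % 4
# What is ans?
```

Trace (tracking ans):
a = 48  # -> a = 48
ans = a % 4  # -> ans = 0

Answer: 0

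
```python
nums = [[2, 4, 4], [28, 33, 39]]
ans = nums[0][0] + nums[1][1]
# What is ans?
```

Trace (tracking ans):
nums = [[2, 4, 4], [28, 33, 39]]  # -> nums = [[2, 4, 4], [28, 33, 39]]
ans = nums[0][0] + nums[1][1]  # -> ans = 35

Answer: 35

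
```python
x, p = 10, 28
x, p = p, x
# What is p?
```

Trace (tracking p):
x, p = (10, 28)  # -> x = 10, p = 28
x, p = (p, x)  # -> x = 28, p = 10

Answer: 10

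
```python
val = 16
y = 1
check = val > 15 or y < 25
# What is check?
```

Trace (tracking check):
val = 16  # -> val = 16
y = 1  # -> y = 1
check = val > 15 or y < 25  # -> check = True

Answer: True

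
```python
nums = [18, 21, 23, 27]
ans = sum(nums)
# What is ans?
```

Trace (tracking ans):
nums = [18, 21, 23, 27]  # -> nums = [18, 21, 23, 27]
ans = sum(nums)  # -> ans = 89

Answer: 89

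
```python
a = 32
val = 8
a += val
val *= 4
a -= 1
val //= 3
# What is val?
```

Trace (tracking val):
a = 32  # -> a = 32
val = 8  # -> val = 8
a += val  # -> a = 40
val *= 4  # -> val = 32
a -= 1  # -> a = 39
val //= 3  # -> val = 10

Answer: 10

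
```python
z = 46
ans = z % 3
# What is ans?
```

Trace (tracking ans):
z = 46  # -> z = 46
ans = z % 3  # -> ans = 1

Answer: 1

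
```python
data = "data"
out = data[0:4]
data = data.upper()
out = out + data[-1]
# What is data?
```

Trace (tracking data):
data = 'data'  # -> data = 'data'
out = data[0:4]  # -> out = 'data'
data = data.upper()  # -> data = 'DATA'
out = out + data[-1]  # -> out = 'dataA'

Answer: 'DATA'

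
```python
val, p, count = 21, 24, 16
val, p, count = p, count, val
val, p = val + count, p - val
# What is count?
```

Trace (tracking count):
val, p, count = (21, 24, 16)  # -> val = 21, p = 24, count = 16
val, p, count = (p, count, val)  # -> val = 24, p = 16, count = 21
val, p = (val + count, p - val)  # -> val = 45, p = -8

Answer: 21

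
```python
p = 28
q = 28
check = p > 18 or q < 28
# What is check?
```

Trace (tracking check):
p = 28  # -> p = 28
q = 28  # -> q = 28
check = p > 18 or q < 28  # -> check = True

Answer: True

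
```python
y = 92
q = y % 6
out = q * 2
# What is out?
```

Answer: 4

Derivation:
Trace (tracking out):
y = 92  # -> y = 92
q = y % 6  # -> q = 2
out = q * 2  # -> out = 4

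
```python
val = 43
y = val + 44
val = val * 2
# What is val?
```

Trace (tracking val):
val = 43  # -> val = 43
y = val + 44  # -> y = 87
val = val * 2  # -> val = 86

Answer: 86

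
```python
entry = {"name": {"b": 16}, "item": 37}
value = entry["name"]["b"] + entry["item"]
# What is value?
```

Trace (tracking value):
entry = {'name': {'b': 16}, 'item': 37}  # -> entry = {'name': {'b': 16}, 'item': 37}
value = entry['name']['b'] + entry['item']  # -> value = 53

Answer: 53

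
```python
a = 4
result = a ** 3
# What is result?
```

Answer: 64

Derivation:
Trace (tracking result):
a = 4  # -> a = 4
result = a ** 3  # -> result = 64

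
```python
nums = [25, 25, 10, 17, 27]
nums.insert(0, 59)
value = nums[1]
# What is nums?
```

Trace (tracking nums):
nums = [25, 25, 10, 17, 27]  # -> nums = [25, 25, 10, 17, 27]
nums.insert(0, 59)  # -> nums = [59, 25, 25, 10, 17, 27]
value = nums[1]  # -> value = 25

Answer: [59, 25, 25, 10, 17, 27]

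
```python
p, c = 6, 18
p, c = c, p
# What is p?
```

Trace (tracking p):
p, c = (6, 18)  # -> p = 6, c = 18
p, c = (c, p)  # -> p = 18, c = 6

Answer: 18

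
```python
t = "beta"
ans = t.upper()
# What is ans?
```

Answer: 'BETA'

Derivation:
Trace (tracking ans):
t = 'beta'  # -> t = 'beta'
ans = t.upper()  # -> ans = 'BETA'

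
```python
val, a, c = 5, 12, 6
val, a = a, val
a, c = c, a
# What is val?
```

Trace (tracking val):
val, a, c = (5, 12, 6)  # -> val = 5, a = 12, c = 6
val, a = (a, val)  # -> val = 12, a = 5
a, c = (c, a)  # -> a = 6, c = 5

Answer: 12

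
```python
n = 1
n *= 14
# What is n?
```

Trace (tracking n):
n = 1  # -> n = 1
n *= 14  # -> n = 14

Answer: 14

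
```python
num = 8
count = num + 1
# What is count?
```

Trace (tracking count):
num = 8  # -> num = 8
count = num + 1  # -> count = 9

Answer: 9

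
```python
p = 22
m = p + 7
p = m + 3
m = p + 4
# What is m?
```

Answer: 36

Derivation:
Trace (tracking m):
p = 22  # -> p = 22
m = p + 7  # -> m = 29
p = m + 3  # -> p = 32
m = p + 4  # -> m = 36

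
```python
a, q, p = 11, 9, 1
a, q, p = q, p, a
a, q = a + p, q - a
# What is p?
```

Trace (tracking p):
a, q, p = (11, 9, 1)  # -> a = 11, q = 9, p = 1
a, q, p = (q, p, a)  # -> a = 9, q = 1, p = 11
a, q = (a + p, q - a)  # -> a = 20, q = -8

Answer: 11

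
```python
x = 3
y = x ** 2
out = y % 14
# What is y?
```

Answer: 9

Derivation:
Trace (tracking y):
x = 3  # -> x = 3
y = x ** 2  # -> y = 9
out = y % 14  # -> out = 9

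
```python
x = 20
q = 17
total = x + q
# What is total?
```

Trace (tracking total):
x = 20  # -> x = 20
q = 17  # -> q = 17
total = x + q  # -> total = 37

Answer: 37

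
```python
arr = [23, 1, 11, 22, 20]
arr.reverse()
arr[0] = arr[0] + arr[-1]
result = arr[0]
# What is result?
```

Answer: 43

Derivation:
Trace (tracking result):
arr = [23, 1, 11, 22, 20]  # -> arr = [23, 1, 11, 22, 20]
arr.reverse()  # -> arr = [20, 22, 11, 1, 23]
arr[0] = arr[0] + arr[-1]  # -> arr = [43, 22, 11, 1, 23]
result = arr[0]  # -> result = 43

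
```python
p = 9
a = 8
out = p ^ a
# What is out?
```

Answer: 1

Derivation:
Trace (tracking out):
p = 9  # -> p = 9
a = 8  # -> a = 8
out = p ^ a  # -> out = 1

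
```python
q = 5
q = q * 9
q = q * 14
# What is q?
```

Answer: 630

Derivation:
Trace (tracking q):
q = 5  # -> q = 5
q = q * 9  # -> q = 45
q = q * 14  # -> q = 630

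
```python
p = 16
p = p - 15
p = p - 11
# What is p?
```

Trace (tracking p):
p = 16  # -> p = 16
p = p - 15  # -> p = 1
p = p - 11  # -> p = -10

Answer: -10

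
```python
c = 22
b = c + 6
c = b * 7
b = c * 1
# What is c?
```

Trace (tracking c):
c = 22  # -> c = 22
b = c + 6  # -> b = 28
c = b * 7  # -> c = 196
b = c * 1  # -> b = 196

Answer: 196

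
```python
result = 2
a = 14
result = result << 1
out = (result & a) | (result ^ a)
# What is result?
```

Trace (tracking result):
result = 2  # -> result = 2
a = 14  # -> a = 14
result = result << 1  # -> result = 4
out = result & a | result ^ a  # -> out = 14

Answer: 4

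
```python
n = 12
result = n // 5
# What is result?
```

Trace (tracking result):
n = 12  # -> n = 12
result = n // 5  # -> result = 2

Answer: 2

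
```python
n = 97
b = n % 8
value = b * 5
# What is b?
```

Trace (tracking b):
n = 97  # -> n = 97
b = n % 8  # -> b = 1
value = b * 5  # -> value = 5

Answer: 1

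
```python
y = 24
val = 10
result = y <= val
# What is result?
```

Trace (tracking result):
y = 24  # -> y = 24
val = 10  # -> val = 10
result = y <= val  # -> result = False

Answer: False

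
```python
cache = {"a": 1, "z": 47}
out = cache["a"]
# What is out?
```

Trace (tracking out):
cache = {'a': 1, 'z': 47}  # -> cache = {'a': 1, 'z': 47}
out = cache['a']  # -> out = 1

Answer: 1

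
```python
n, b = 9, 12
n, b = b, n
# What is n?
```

Trace (tracking n):
n, b = (9, 12)  # -> n = 9, b = 12
n, b = (b, n)  # -> n = 12, b = 9

Answer: 12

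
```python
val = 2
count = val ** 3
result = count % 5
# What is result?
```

Trace (tracking result):
val = 2  # -> val = 2
count = val ** 3  # -> count = 8
result = count % 5  # -> result = 3

Answer: 3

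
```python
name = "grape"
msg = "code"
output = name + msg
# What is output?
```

Trace (tracking output):
name = 'grape'  # -> name = 'grape'
msg = 'code'  # -> msg = 'code'
output = name + msg  # -> output = 'grapecode'

Answer: 'grapecode'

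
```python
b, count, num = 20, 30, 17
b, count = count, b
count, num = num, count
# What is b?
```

Trace (tracking b):
b, count, num = (20, 30, 17)  # -> b = 20, count = 30, num = 17
b, count = (count, b)  # -> b = 30, count = 20
count, num = (num, count)  # -> count = 17, num = 20

Answer: 30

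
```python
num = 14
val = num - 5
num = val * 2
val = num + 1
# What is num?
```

Answer: 18

Derivation:
Trace (tracking num):
num = 14  # -> num = 14
val = num - 5  # -> val = 9
num = val * 2  # -> num = 18
val = num + 1  # -> val = 19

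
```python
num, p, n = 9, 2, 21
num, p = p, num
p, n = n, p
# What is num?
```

Trace (tracking num):
num, p, n = (9, 2, 21)  # -> num = 9, p = 2, n = 21
num, p = (p, num)  # -> num = 2, p = 9
p, n = (n, p)  # -> p = 21, n = 9

Answer: 2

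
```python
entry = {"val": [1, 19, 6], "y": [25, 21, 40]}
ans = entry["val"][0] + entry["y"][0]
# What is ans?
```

Trace (tracking ans):
entry = {'val': [1, 19, 6], 'y': [25, 21, 40]}  # -> entry = {'val': [1, 19, 6], 'y': [25, 21, 40]}
ans = entry['val'][0] + entry['y'][0]  # -> ans = 26

Answer: 26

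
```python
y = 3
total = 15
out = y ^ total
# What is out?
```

Answer: 12

Derivation:
Trace (tracking out):
y = 3  # -> y = 3
total = 15  # -> total = 15
out = y ^ total  # -> out = 12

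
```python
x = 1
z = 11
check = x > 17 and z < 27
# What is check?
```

Trace (tracking check):
x = 1  # -> x = 1
z = 11  # -> z = 11
check = x > 17 and z < 27  # -> check = False

Answer: False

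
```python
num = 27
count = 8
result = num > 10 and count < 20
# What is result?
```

Trace (tracking result):
num = 27  # -> num = 27
count = 8  # -> count = 8
result = num > 10 and count < 20  # -> result = True

Answer: True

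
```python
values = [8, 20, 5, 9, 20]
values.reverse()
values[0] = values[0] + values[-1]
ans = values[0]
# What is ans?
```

Trace (tracking ans):
values = [8, 20, 5, 9, 20]  # -> values = [8, 20, 5, 9, 20]
values.reverse()  # -> values = [20, 9, 5, 20, 8]
values[0] = values[0] + values[-1]  # -> values = [28, 9, 5, 20, 8]
ans = values[0]  # -> ans = 28

Answer: 28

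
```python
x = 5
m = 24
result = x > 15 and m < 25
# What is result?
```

Answer: False

Derivation:
Trace (tracking result):
x = 5  # -> x = 5
m = 24  # -> m = 24
result = x > 15 and m < 25  # -> result = False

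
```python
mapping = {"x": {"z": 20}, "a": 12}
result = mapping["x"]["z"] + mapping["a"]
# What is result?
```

Trace (tracking result):
mapping = {'x': {'z': 20}, 'a': 12}  # -> mapping = {'x': {'z': 20}, 'a': 12}
result = mapping['x']['z'] + mapping['a']  # -> result = 32

Answer: 32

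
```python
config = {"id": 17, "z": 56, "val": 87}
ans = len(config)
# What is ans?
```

Answer: 3

Derivation:
Trace (tracking ans):
config = {'id': 17, 'z': 56, 'val': 87}  # -> config = {'id': 17, 'z': 56, 'val': 87}
ans = len(config)  # -> ans = 3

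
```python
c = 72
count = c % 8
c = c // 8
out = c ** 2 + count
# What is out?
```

Trace (tracking out):
c = 72  # -> c = 72
count = c % 8  # -> count = 0
c = c // 8  # -> c = 9
out = c ** 2 + count  # -> out = 81

Answer: 81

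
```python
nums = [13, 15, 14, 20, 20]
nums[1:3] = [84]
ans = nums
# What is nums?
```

Trace (tracking nums):
nums = [13, 15, 14, 20, 20]  # -> nums = [13, 15, 14, 20, 20]
nums[1:3] = [84]  # -> nums = [13, 84, 20, 20]
ans = nums  # -> ans = [13, 84, 20, 20]

Answer: [13, 84, 20, 20]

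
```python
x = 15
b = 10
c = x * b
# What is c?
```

Trace (tracking c):
x = 15  # -> x = 15
b = 10  # -> b = 10
c = x * b  # -> c = 150

Answer: 150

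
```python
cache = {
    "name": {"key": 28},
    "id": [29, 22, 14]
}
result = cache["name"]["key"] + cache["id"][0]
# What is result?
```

Answer: 57

Derivation:
Trace (tracking result):
cache = {'name': {'key': 28}, 'id': [29, 22, 14]}  # -> cache = {'name': {'key': 28}, 'id': [29, 22, 14]}
result = cache['name']['key'] + cache['id'][0]  # -> result = 57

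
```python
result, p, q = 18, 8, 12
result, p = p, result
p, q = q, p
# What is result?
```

Trace (tracking result):
result, p, q = (18, 8, 12)  # -> result = 18, p = 8, q = 12
result, p = (p, result)  # -> result = 8, p = 18
p, q = (q, p)  # -> p = 12, q = 18

Answer: 8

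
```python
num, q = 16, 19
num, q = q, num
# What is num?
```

Answer: 19

Derivation:
Trace (tracking num):
num, q = (16, 19)  # -> num = 16, q = 19
num, q = (q, num)  # -> num = 19, q = 16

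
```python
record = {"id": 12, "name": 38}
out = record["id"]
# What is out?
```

Answer: 12

Derivation:
Trace (tracking out):
record = {'id': 12, 'name': 38}  # -> record = {'id': 12, 'name': 38}
out = record['id']  # -> out = 12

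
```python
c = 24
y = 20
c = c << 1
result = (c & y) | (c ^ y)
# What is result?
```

Trace (tracking result):
c = 24  # -> c = 24
y = 20  # -> y = 20
c = c << 1  # -> c = 48
result = c & y | c ^ y  # -> result = 52

Answer: 52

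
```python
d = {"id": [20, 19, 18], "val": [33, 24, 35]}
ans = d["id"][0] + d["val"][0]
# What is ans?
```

Trace (tracking ans):
d = {'id': [20, 19, 18], 'val': [33, 24, 35]}  # -> d = {'id': [20, 19, 18], 'val': [33, 24, 35]}
ans = d['id'][0] + d['val'][0]  # -> ans = 53

Answer: 53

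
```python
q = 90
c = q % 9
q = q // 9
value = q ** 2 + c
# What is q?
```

Trace (tracking q):
q = 90  # -> q = 90
c = q % 9  # -> c = 0
q = q // 9  # -> q = 10
value = q ** 2 + c  # -> value = 100

Answer: 10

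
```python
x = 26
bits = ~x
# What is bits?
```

Answer: -27

Derivation:
Trace (tracking bits):
x = 26  # -> x = 26
bits = ~x  # -> bits = -27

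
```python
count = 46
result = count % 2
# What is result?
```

Answer: 0

Derivation:
Trace (tracking result):
count = 46  # -> count = 46
result = count % 2  # -> result = 0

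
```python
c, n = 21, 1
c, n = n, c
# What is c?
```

Answer: 1

Derivation:
Trace (tracking c):
c, n = (21, 1)  # -> c = 21, n = 1
c, n = (n, c)  # -> c = 1, n = 21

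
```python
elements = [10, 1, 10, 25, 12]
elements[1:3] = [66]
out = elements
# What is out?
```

Trace (tracking out):
elements = [10, 1, 10, 25, 12]  # -> elements = [10, 1, 10, 25, 12]
elements[1:3] = [66]  # -> elements = [10, 66, 25, 12]
out = elements  # -> out = [10, 66, 25, 12]

Answer: [10, 66, 25, 12]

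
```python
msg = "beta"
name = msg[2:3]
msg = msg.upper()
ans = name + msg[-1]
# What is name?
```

Answer: 't'

Derivation:
Trace (tracking name):
msg = 'beta'  # -> msg = 'beta'
name = msg[2:3]  # -> name = 't'
msg = msg.upper()  # -> msg = 'BETA'
ans = name + msg[-1]  # -> ans = 'tA'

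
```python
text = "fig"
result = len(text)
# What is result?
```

Trace (tracking result):
text = 'fig'  # -> text = 'fig'
result = len(text)  # -> result = 3

Answer: 3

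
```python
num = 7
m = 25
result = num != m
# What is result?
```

Answer: True

Derivation:
Trace (tracking result):
num = 7  # -> num = 7
m = 25  # -> m = 25
result = num != m  # -> result = True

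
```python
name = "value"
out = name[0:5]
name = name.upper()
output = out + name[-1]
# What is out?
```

Answer: 'value'

Derivation:
Trace (tracking out):
name = 'value'  # -> name = 'value'
out = name[0:5]  # -> out = 'value'
name = name.upper()  # -> name = 'VALUE'
output = out + name[-1]  # -> output = 'valueE'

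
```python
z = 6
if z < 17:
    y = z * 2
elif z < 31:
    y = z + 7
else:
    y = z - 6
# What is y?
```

Trace (tracking y):
z = 6  # -> z = 6
if z < 17:  # condition is True
    y = z * 2  # -> y = 12

Answer: 12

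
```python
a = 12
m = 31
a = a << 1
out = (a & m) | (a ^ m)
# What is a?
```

Trace (tracking a):
a = 12  # -> a = 12
m = 31  # -> m = 31
a = a << 1  # -> a = 24
out = a & m | a ^ m  # -> out = 31

Answer: 24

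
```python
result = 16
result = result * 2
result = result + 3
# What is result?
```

Answer: 35

Derivation:
Trace (tracking result):
result = 16  # -> result = 16
result = result * 2  # -> result = 32
result = result + 3  # -> result = 35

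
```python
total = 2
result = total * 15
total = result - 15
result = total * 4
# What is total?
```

Trace (tracking total):
total = 2  # -> total = 2
result = total * 15  # -> result = 30
total = result - 15  # -> total = 15
result = total * 4  # -> result = 60

Answer: 15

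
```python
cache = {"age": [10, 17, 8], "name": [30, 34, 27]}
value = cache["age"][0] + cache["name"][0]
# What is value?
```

Answer: 40

Derivation:
Trace (tracking value):
cache = {'age': [10, 17, 8], 'name': [30, 34, 27]}  # -> cache = {'age': [10, 17, 8], 'name': [30, 34, 27]}
value = cache['age'][0] + cache['name'][0]  # -> value = 40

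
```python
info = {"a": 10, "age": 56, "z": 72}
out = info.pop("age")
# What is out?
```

Trace (tracking out):
info = {'a': 10, 'age': 56, 'z': 72}  # -> info = {'a': 10, 'age': 56, 'z': 72}
out = info.pop('age')  # -> out = 56

Answer: 56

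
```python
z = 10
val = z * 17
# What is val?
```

Trace (tracking val):
z = 10  # -> z = 10
val = z * 17  # -> val = 170

Answer: 170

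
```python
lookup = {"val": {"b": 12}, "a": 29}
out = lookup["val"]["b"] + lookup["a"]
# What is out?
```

Answer: 41

Derivation:
Trace (tracking out):
lookup = {'val': {'b': 12}, 'a': 29}  # -> lookup = {'val': {'b': 12}, 'a': 29}
out = lookup['val']['b'] + lookup['a']  # -> out = 41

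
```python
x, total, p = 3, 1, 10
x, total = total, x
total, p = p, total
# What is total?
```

Answer: 10

Derivation:
Trace (tracking total):
x, total, p = (3, 1, 10)  # -> x = 3, total = 1, p = 10
x, total = (total, x)  # -> x = 1, total = 3
total, p = (p, total)  # -> total = 10, p = 3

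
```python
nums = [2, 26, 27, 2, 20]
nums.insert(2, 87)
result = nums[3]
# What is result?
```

Trace (tracking result):
nums = [2, 26, 27, 2, 20]  # -> nums = [2, 26, 27, 2, 20]
nums.insert(2, 87)  # -> nums = [2, 26, 87, 27, 2, 20]
result = nums[3]  # -> result = 27

Answer: 27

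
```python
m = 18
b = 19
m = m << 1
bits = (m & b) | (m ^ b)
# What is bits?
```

Trace (tracking bits):
m = 18  # -> m = 18
b = 19  # -> b = 19
m = m << 1  # -> m = 36
bits = m & b | m ^ b  # -> bits = 55

Answer: 55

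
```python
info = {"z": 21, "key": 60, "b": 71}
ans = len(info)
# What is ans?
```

Answer: 3

Derivation:
Trace (tracking ans):
info = {'z': 21, 'key': 60, 'b': 71}  # -> info = {'z': 21, 'key': 60, 'b': 71}
ans = len(info)  # -> ans = 3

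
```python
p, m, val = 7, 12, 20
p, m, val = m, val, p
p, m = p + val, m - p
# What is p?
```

Answer: 19

Derivation:
Trace (tracking p):
p, m, val = (7, 12, 20)  # -> p = 7, m = 12, val = 20
p, m, val = (m, val, p)  # -> p = 12, m = 20, val = 7
p, m = (p + val, m - p)  # -> p = 19, m = 8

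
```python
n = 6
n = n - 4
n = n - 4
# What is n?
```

Trace (tracking n):
n = 6  # -> n = 6
n = n - 4  # -> n = 2
n = n - 4  # -> n = -2

Answer: -2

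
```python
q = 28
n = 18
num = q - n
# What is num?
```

Trace (tracking num):
q = 28  # -> q = 28
n = 18  # -> n = 18
num = q - n  # -> num = 10

Answer: 10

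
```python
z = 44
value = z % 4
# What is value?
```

Trace (tracking value):
z = 44  # -> z = 44
value = z % 4  # -> value = 0

Answer: 0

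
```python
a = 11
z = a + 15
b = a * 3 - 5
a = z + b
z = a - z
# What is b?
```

Answer: 28

Derivation:
Trace (tracking b):
a = 11  # -> a = 11
z = a + 15  # -> z = 26
b = a * 3 - 5  # -> b = 28
a = z + b  # -> a = 54
z = a - z  # -> z = 28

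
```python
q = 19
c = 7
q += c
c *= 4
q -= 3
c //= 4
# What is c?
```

Answer: 7

Derivation:
Trace (tracking c):
q = 19  # -> q = 19
c = 7  # -> c = 7
q += c  # -> q = 26
c *= 4  # -> c = 28
q -= 3  # -> q = 23
c //= 4  # -> c = 7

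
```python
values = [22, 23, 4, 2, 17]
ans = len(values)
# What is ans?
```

Trace (tracking ans):
values = [22, 23, 4, 2, 17]  # -> values = [22, 23, 4, 2, 17]
ans = len(values)  # -> ans = 5

Answer: 5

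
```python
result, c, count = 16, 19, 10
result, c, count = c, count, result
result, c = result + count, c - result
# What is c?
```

Trace (tracking c):
result, c, count = (16, 19, 10)  # -> result = 16, c = 19, count = 10
result, c, count = (c, count, result)  # -> result = 19, c = 10, count = 16
result, c = (result + count, c - result)  # -> result = 35, c = -9

Answer: -9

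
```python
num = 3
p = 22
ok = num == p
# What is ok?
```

Answer: False

Derivation:
Trace (tracking ok):
num = 3  # -> num = 3
p = 22  # -> p = 22
ok = num == p  # -> ok = False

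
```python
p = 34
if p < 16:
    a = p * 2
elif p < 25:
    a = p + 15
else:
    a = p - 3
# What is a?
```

Answer: 31

Derivation:
Trace (tracking a):
p = 34  # -> p = 34
if p < 16:  # condition is False
elif p < 25:  # condition is False
else:
    a = p - 3  # -> a = 31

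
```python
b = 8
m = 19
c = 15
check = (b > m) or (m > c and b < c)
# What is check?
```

Answer: True

Derivation:
Trace (tracking check):
b = 8  # -> b = 8
m = 19  # -> m = 19
c = 15  # -> c = 15
check = b > m or (m > c and b < c)  # -> check = True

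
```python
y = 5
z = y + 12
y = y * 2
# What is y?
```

Answer: 10

Derivation:
Trace (tracking y):
y = 5  # -> y = 5
z = y + 12  # -> z = 17
y = y * 2  # -> y = 10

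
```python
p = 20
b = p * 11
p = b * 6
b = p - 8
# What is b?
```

Answer: 1312

Derivation:
Trace (tracking b):
p = 20  # -> p = 20
b = p * 11  # -> b = 220
p = b * 6  # -> p = 1320
b = p - 8  # -> b = 1312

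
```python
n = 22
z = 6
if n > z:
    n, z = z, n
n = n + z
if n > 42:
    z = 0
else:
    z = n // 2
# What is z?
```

Answer: 14

Derivation:
Trace (tracking z):
n = 22  # -> n = 22
z = 6  # -> z = 6
if n > z:  # condition is True
    n, z = (z, n)  # -> n = 6, z = 22
n = n + z  # -> n = 28
if n > 42:  # condition is False
else:
    z = n // 2  # -> z = 14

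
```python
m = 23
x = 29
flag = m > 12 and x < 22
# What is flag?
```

Trace (tracking flag):
m = 23  # -> m = 23
x = 29  # -> x = 29
flag = m > 12 and x < 22  # -> flag = False

Answer: False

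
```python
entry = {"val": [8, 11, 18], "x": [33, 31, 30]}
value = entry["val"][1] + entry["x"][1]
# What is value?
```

Trace (tracking value):
entry = {'val': [8, 11, 18], 'x': [33, 31, 30]}  # -> entry = {'val': [8, 11, 18], 'x': [33, 31, 30]}
value = entry['val'][1] + entry['x'][1]  # -> value = 42

Answer: 42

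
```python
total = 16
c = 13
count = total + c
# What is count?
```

Trace (tracking count):
total = 16  # -> total = 16
c = 13  # -> c = 13
count = total + c  # -> count = 29

Answer: 29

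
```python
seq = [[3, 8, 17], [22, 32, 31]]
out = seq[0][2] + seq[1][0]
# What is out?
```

Answer: 39

Derivation:
Trace (tracking out):
seq = [[3, 8, 17], [22, 32, 31]]  # -> seq = [[3, 8, 17], [22, 32, 31]]
out = seq[0][2] + seq[1][0]  # -> out = 39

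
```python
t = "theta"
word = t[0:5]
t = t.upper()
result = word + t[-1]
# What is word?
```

Trace (tracking word):
t = 'theta'  # -> t = 'theta'
word = t[0:5]  # -> word = 'theta'
t = t.upper()  # -> t = 'THETA'
result = word + t[-1]  # -> result = 'thetaA'

Answer: 'theta'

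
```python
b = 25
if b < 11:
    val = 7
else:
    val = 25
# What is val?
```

Answer: 25

Derivation:
Trace (tracking val):
b = 25  # -> b = 25
if b < 11:  # condition is False
else:
    val = 25  # -> val = 25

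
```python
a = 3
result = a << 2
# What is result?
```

Trace (tracking result):
a = 3  # -> a = 3
result = a << 2  # -> result = 12

Answer: 12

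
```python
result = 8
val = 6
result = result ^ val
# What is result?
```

Answer: 14

Derivation:
Trace (tracking result):
result = 8  # -> result = 8
val = 6  # -> val = 6
result = result ^ val  # -> result = 14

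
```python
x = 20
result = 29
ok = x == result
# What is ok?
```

Trace (tracking ok):
x = 20  # -> x = 20
result = 29  # -> result = 29
ok = x == result  # -> ok = False

Answer: False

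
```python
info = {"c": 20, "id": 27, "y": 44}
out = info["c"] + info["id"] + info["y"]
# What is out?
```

Trace (tracking out):
info = {'c': 20, 'id': 27, 'y': 44}  # -> info = {'c': 20, 'id': 27, 'y': 44}
out = info['c'] + info['id'] + info['y']  # -> out = 91

Answer: 91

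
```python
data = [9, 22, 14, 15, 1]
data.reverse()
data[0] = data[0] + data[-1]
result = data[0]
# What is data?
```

Trace (tracking data):
data = [9, 22, 14, 15, 1]  # -> data = [9, 22, 14, 15, 1]
data.reverse()  # -> data = [1, 15, 14, 22, 9]
data[0] = data[0] + data[-1]  # -> data = [10, 15, 14, 22, 9]
result = data[0]  # -> result = 10

Answer: [10, 15, 14, 22, 9]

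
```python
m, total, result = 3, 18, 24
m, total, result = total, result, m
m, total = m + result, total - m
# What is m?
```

Answer: 21

Derivation:
Trace (tracking m):
m, total, result = (3, 18, 24)  # -> m = 3, total = 18, result = 24
m, total, result = (total, result, m)  # -> m = 18, total = 24, result = 3
m, total = (m + result, total - m)  # -> m = 21, total = 6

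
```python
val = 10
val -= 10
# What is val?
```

Trace (tracking val):
val = 10  # -> val = 10
val -= 10  # -> val = 0

Answer: 0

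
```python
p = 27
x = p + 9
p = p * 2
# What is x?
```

Trace (tracking x):
p = 27  # -> p = 27
x = p + 9  # -> x = 36
p = p * 2  # -> p = 54

Answer: 36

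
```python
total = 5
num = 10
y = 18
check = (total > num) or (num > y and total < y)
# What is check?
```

Answer: False

Derivation:
Trace (tracking check):
total = 5  # -> total = 5
num = 10  # -> num = 10
y = 18  # -> y = 18
check = total > num or (num > y and total < y)  # -> check = False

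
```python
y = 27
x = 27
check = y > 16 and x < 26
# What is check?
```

Trace (tracking check):
y = 27  # -> y = 27
x = 27  # -> x = 27
check = y > 16 and x < 26  # -> check = False

Answer: False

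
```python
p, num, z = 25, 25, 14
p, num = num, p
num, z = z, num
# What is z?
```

Answer: 25

Derivation:
Trace (tracking z):
p, num, z = (25, 25, 14)  # -> p = 25, num = 25, z = 14
p, num = (num, p)  # -> p = 25, num = 25
num, z = (z, num)  # -> num = 14, z = 25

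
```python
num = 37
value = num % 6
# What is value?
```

Answer: 1

Derivation:
Trace (tracking value):
num = 37  # -> num = 37
value = num % 6  # -> value = 1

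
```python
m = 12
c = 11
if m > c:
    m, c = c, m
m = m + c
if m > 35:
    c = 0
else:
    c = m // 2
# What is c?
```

Answer: 11

Derivation:
Trace (tracking c):
m = 12  # -> m = 12
c = 11  # -> c = 11
if m > c:  # condition is True
    m, c = (c, m)  # -> m = 11, c = 12
m = m + c  # -> m = 23
if m > 35:  # condition is False
else:
    c = m // 2  # -> c = 11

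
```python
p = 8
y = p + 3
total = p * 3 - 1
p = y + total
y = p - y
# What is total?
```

Answer: 23

Derivation:
Trace (tracking total):
p = 8  # -> p = 8
y = p + 3  # -> y = 11
total = p * 3 - 1  # -> total = 23
p = y + total  # -> p = 34
y = p - y  # -> y = 23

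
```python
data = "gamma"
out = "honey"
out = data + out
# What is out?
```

Trace (tracking out):
data = 'gamma'  # -> data = 'gamma'
out = 'honey'  # -> out = 'honey'
out = data + out  # -> out = 'gammahoney'

Answer: 'gammahoney'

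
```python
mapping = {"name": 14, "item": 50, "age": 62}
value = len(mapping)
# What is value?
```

Trace (tracking value):
mapping = {'name': 14, 'item': 50, 'age': 62}  # -> mapping = {'name': 14, 'item': 50, 'age': 62}
value = len(mapping)  # -> value = 3

Answer: 3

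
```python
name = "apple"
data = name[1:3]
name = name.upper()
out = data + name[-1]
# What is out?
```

Answer: 'ppE'

Derivation:
Trace (tracking out):
name = 'apple'  # -> name = 'apple'
data = name[1:3]  # -> data = 'pp'
name = name.upper()  # -> name = 'APPLE'
out = data + name[-1]  # -> out = 'ppE'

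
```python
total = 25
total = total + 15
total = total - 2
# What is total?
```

Answer: 38

Derivation:
Trace (tracking total):
total = 25  # -> total = 25
total = total + 15  # -> total = 40
total = total - 2  # -> total = 38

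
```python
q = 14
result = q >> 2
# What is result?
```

Answer: 3

Derivation:
Trace (tracking result):
q = 14  # -> q = 14
result = q >> 2  # -> result = 3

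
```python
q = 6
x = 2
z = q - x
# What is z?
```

Trace (tracking z):
q = 6  # -> q = 6
x = 2  # -> x = 2
z = q - x  # -> z = 4

Answer: 4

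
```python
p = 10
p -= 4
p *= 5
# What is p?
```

Answer: 30

Derivation:
Trace (tracking p):
p = 10  # -> p = 10
p -= 4  # -> p = 6
p *= 5  # -> p = 30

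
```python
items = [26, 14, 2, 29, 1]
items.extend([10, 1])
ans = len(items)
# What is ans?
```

Answer: 7

Derivation:
Trace (tracking ans):
items = [26, 14, 2, 29, 1]  # -> items = [26, 14, 2, 29, 1]
items.extend([10, 1])  # -> items = [26, 14, 2, 29, 1, 10, 1]
ans = len(items)  # -> ans = 7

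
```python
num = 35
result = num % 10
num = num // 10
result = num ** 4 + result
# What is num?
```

Answer: 3

Derivation:
Trace (tracking num):
num = 35  # -> num = 35
result = num % 10  # -> result = 5
num = num // 10  # -> num = 3
result = num ** 4 + result  # -> result = 86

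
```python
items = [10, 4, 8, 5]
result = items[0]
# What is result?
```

Trace (tracking result):
items = [10, 4, 8, 5]  # -> items = [10, 4, 8, 5]
result = items[0]  # -> result = 10

Answer: 10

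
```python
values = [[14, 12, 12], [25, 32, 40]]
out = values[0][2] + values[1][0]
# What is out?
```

Trace (tracking out):
values = [[14, 12, 12], [25, 32, 40]]  # -> values = [[14, 12, 12], [25, 32, 40]]
out = values[0][2] + values[1][0]  # -> out = 37

Answer: 37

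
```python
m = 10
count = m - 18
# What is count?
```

Answer: -8

Derivation:
Trace (tracking count):
m = 10  # -> m = 10
count = m - 18  # -> count = -8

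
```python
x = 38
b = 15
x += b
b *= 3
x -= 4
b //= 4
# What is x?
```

Answer: 49

Derivation:
Trace (tracking x):
x = 38  # -> x = 38
b = 15  # -> b = 15
x += b  # -> x = 53
b *= 3  # -> b = 45
x -= 4  # -> x = 49
b //= 4  # -> b = 11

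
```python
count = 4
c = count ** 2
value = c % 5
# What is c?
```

Answer: 16

Derivation:
Trace (tracking c):
count = 4  # -> count = 4
c = count ** 2  # -> c = 16
value = c % 5  # -> value = 1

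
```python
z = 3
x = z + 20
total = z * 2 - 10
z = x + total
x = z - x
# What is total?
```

Trace (tracking total):
z = 3  # -> z = 3
x = z + 20  # -> x = 23
total = z * 2 - 10  # -> total = -4
z = x + total  # -> z = 19
x = z - x  # -> x = -4

Answer: -4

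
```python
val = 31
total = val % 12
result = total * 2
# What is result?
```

Trace (tracking result):
val = 31  # -> val = 31
total = val % 12  # -> total = 7
result = total * 2  # -> result = 14

Answer: 14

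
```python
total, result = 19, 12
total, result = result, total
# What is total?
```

Answer: 12

Derivation:
Trace (tracking total):
total, result = (19, 12)  # -> total = 19, result = 12
total, result = (result, total)  # -> total = 12, result = 19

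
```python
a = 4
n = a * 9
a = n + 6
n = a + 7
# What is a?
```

Trace (tracking a):
a = 4  # -> a = 4
n = a * 9  # -> n = 36
a = n + 6  # -> a = 42
n = a + 7  # -> n = 49

Answer: 42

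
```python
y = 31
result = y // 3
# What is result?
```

Answer: 10

Derivation:
Trace (tracking result):
y = 31  # -> y = 31
result = y // 3  # -> result = 10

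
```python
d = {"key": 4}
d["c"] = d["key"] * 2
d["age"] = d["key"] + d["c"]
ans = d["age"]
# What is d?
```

Answer: {'key': 4, 'c': 8, 'age': 12}

Derivation:
Trace (tracking d):
d = {'key': 4}  # -> d = {'key': 4}
d['c'] = d['key'] * 2  # -> d = {'key': 4, 'c': 8}
d['age'] = d['key'] + d['c']  # -> d = {'key': 4, 'c': 8, 'age': 12}
ans = d['age']  # -> ans = 12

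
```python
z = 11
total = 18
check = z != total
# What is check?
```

Answer: True

Derivation:
Trace (tracking check):
z = 11  # -> z = 11
total = 18  # -> total = 18
check = z != total  # -> check = True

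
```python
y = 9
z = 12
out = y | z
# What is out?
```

Answer: 13

Derivation:
Trace (tracking out):
y = 9  # -> y = 9
z = 12  # -> z = 12
out = y | z  # -> out = 13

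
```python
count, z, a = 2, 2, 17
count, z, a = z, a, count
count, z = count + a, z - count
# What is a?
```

Answer: 2

Derivation:
Trace (tracking a):
count, z, a = (2, 2, 17)  # -> count = 2, z = 2, a = 17
count, z, a = (z, a, count)  # -> count = 2, z = 17, a = 2
count, z = (count + a, z - count)  # -> count = 4, z = 15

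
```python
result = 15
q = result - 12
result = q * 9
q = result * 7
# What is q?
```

Answer: 189

Derivation:
Trace (tracking q):
result = 15  # -> result = 15
q = result - 12  # -> q = 3
result = q * 9  # -> result = 27
q = result * 7  # -> q = 189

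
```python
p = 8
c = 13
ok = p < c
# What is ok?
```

Trace (tracking ok):
p = 8  # -> p = 8
c = 13  # -> c = 13
ok = p < c  # -> ok = True

Answer: True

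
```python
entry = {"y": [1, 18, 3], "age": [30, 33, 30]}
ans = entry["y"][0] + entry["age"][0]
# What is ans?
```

Trace (tracking ans):
entry = {'y': [1, 18, 3], 'age': [30, 33, 30]}  # -> entry = {'y': [1, 18, 3], 'age': [30, 33, 30]}
ans = entry['y'][0] + entry['age'][0]  # -> ans = 31

Answer: 31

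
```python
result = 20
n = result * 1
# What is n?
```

Trace (tracking n):
result = 20  # -> result = 20
n = result * 1  # -> n = 20

Answer: 20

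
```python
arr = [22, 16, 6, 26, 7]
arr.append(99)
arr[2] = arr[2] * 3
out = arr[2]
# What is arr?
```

Answer: [22, 16, 18, 26, 7, 99]

Derivation:
Trace (tracking arr):
arr = [22, 16, 6, 26, 7]  # -> arr = [22, 16, 6, 26, 7]
arr.append(99)  # -> arr = [22, 16, 6, 26, 7, 99]
arr[2] = arr[2] * 3  # -> arr = [22, 16, 18, 26, 7, 99]
out = arr[2]  # -> out = 18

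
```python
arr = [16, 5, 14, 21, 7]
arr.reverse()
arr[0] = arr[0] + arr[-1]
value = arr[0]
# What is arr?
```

Trace (tracking arr):
arr = [16, 5, 14, 21, 7]  # -> arr = [16, 5, 14, 21, 7]
arr.reverse()  # -> arr = [7, 21, 14, 5, 16]
arr[0] = arr[0] + arr[-1]  # -> arr = [23, 21, 14, 5, 16]
value = arr[0]  # -> value = 23

Answer: [23, 21, 14, 5, 16]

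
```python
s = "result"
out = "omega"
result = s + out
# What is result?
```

Trace (tracking result):
s = 'result'  # -> s = 'result'
out = 'omega'  # -> out = 'omega'
result = s + out  # -> result = 'resultomega'

Answer: 'resultomega'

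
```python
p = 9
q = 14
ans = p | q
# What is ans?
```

Trace (tracking ans):
p = 9  # -> p = 9
q = 14  # -> q = 14
ans = p | q  # -> ans = 15

Answer: 15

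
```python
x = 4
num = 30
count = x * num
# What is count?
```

Trace (tracking count):
x = 4  # -> x = 4
num = 30  # -> num = 30
count = x * num  # -> count = 120

Answer: 120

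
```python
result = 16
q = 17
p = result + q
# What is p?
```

Trace (tracking p):
result = 16  # -> result = 16
q = 17  # -> q = 17
p = result + q  # -> p = 33

Answer: 33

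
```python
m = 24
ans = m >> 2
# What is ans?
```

Answer: 6

Derivation:
Trace (tracking ans):
m = 24  # -> m = 24
ans = m >> 2  # -> ans = 6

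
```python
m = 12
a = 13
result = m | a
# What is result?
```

Trace (tracking result):
m = 12  # -> m = 12
a = 13  # -> a = 13
result = m | a  # -> result = 13

Answer: 13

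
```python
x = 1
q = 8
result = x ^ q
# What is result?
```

Answer: 9

Derivation:
Trace (tracking result):
x = 1  # -> x = 1
q = 8  # -> q = 8
result = x ^ q  # -> result = 9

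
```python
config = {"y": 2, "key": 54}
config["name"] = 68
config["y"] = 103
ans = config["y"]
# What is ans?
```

Answer: 103

Derivation:
Trace (tracking ans):
config = {'y': 2, 'key': 54}  # -> config = {'y': 2, 'key': 54}
config['name'] = 68  # -> config = {'y': 2, 'key': 54, 'name': 68}
config['y'] = 103  # -> config = {'y': 103, 'key': 54, 'name': 68}
ans = config['y']  # -> ans = 103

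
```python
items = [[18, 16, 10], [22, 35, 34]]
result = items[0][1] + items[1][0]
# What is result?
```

Answer: 38

Derivation:
Trace (tracking result):
items = [[18, 16, 10], [22, 35, 34]]  # -> items = [[18, 16, 10], [22, 35, 34]]
result = items[0][1] + items[1][0]  # -> result = 38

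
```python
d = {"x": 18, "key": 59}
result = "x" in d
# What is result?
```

Answer: True

Derivation:
Trace (tracking result):
d = {'x': 18, 'key': 59}  # -> d = {'x': 18, 'key': 59}
result = 'x' in d  # -> result = True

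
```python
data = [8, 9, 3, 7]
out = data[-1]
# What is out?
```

Answer: 7

Derivation:
Trace (tracking out):
data = [8, 9, 3, 7]  # -> data = [8, 9, 3, 7]
out = data[-1]  # -> out = 7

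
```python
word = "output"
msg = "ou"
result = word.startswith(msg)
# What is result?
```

Trace (tracking result):
word = 'output'  # -> word = 'output'
msg = 'ou'  # -> msg = 'ou'
result = word.startswith(msg)  # -> result = True

Answer: True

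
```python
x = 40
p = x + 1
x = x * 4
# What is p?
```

Answer: 41

Derivation:
Trace (tracking p):
x = 40  # -> x = 40
p = x + 1  # -> p = 41
x = x * 4  # -> x = 160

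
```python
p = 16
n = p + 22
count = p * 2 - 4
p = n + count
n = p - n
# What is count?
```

Answer: 28

Derivation:
Trace (tracking count):
p = 16  # -> p = 16
n = p + 22  # -> n = 38
count = p * 2 - 4  # -> count = 28
p = n + count  # -> p = 66
n = p - n  # -> n = 28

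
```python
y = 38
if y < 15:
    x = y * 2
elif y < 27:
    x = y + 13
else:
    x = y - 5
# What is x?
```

Answer: 33

Derivation:
Trace (tracking x):
y = 38  # -> y = 38
if y < 15:  # condition is False
elif y < 27:  # condition is False
else:
    x = y - 5  # -> x = 33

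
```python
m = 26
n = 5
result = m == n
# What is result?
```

Answer: False

Derivation:
Trace (tracking result):
m = 26  # -> m = 26
n = 5  # -> n = 5
result = m == n  # -> result = False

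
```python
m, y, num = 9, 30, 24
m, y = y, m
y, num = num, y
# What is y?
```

Trace (tracking y):
m, y, num = (9, 30, 24)  # -> m = 9, y = 30, num = 24
m, y = (y, m)  # -> m = 30, y = 9
y, num = (num, y)  # -> y = 24, num = 9

Answer: 24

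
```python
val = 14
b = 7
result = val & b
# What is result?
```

Trace (tracking result):
val = 14  # -> val = 14
b = 7  # -> b = 7
result = val & b  # -> result = 6

Answer: 6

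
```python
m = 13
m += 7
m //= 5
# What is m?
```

Answer: 4

Derivation:
Trace (tracking m):
m = 13  # -> m = 13
m += 7  # -> m = 20
m //= 5  # -> m = 4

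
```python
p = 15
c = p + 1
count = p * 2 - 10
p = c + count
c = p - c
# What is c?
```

Trace (tracking c):
p = 15  # -> p = 15
c = p + 1  # -> c = 16
count = p * 2 - 10  # -> count = 20
p = c + count  # -> p = 36
c = p - c  # -> c = 20

Answer: 20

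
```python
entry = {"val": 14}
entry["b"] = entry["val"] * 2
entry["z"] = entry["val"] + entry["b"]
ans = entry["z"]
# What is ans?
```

Answer: 42

Derivation:
Trace (tracking ans):
entry = {'val': 14}  # -> entry = {'val': 14}
entry['b'] = entry['val'] * 2  # -> entry = {'val': 14, 'b': 28}
entry['z'] = entry['val'] + entry['b']  # -> entry = {'val': 14, 'b': 28, 'z': 42}
ans = entry['z']  # -> ans = 42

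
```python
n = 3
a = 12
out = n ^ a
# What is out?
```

Answer: 15

Derivation:
Trace (tracking out):
n = 3  # -> n = 3
a = 12  # -> a = 12
out = n ^ a  # -> out = 15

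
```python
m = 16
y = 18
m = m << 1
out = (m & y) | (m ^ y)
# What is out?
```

Trace (tracking out):
m = 16  # -> m = 16
y = 18  # -> y = 18
m = m << 1  # -> m = 32
out = m & y | m ^ y  # -> out = 50

Answer: 50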